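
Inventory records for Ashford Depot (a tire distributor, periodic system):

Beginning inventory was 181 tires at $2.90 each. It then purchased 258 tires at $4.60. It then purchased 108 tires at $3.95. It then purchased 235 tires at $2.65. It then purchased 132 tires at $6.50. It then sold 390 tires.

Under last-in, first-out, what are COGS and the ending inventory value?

Sale 1 (390) [LIFO — newest first]: 132 @ $6.50 + 235 @ $2.65 + 23 @ $3.95 = $1,571.60
Ending inventory: 181 @ $2.90 + 258 @ $4.60 + 85 @ $3.95 = $2,047.45

COGS = $1,571.60; ending inventory = $2,047.45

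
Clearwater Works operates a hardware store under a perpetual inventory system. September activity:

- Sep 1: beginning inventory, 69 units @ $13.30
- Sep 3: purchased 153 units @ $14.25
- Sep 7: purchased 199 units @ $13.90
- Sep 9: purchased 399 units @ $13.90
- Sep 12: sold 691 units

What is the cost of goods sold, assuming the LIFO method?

Sep 12, 691 sold [LIFO — newest first]: 399 @ $13.90 + 199 @ $13.90 + 93 @ $14.25 = $9,637.45
Ending inventory: 69 @ $13.30 + 60 @ $14.25 = $1,772.70
Check: goods available $11,410.15 = COGS $9,637.45 + ending $1,772.70

COGS = $9,637.45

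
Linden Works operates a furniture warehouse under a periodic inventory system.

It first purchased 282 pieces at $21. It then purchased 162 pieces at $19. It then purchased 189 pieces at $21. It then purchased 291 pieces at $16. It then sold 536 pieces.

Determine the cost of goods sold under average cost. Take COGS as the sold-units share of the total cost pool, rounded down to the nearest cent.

COGS = $10,224.02

Sale 1, sell 536: 536/924 × $17,625.00 → $10,224.02
Ending inventory (cost pool remaining) = $7,400.98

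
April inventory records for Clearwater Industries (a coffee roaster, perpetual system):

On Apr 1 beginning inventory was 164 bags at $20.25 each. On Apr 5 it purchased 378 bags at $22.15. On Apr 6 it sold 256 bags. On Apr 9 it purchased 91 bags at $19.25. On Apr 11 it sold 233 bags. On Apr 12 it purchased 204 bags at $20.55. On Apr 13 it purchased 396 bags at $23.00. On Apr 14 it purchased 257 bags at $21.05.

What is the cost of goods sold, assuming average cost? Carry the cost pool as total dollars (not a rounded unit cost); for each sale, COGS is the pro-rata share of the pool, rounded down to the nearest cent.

After Apr 1: 164 on hand, pool $3,321.00 (≈ $20.2500 each)
After Apr 5: 542 on hand, pool $11,693.70 (≈ $21.5751 each)
Apr 6, sell 256: 256/542 × $11,693.70 → $5,523.22
After Apr 9: 377 on hand, pool $7,922.23 (≈ $21.0139 each)
Apr 11, sell 233: 233/377 × $7,922.23 → $4,896.23
After Apr 12: 348 on hand, pool $7,218.20 (≈ $20.7420 each)
After Apr 13: 744 on hand, pool $16,326.20 (≈ $21.9438 each)
After Apr 14: 1001 on hand, pool $21,736.05 (≈ $21.7143 each)
Total COGS = $5,523.22 + $4,896.23 = $10,419.45
Ending inventory (cost pool remaining) = $21,736.05
Check: goods available $32,155.50 = COGS $10,419.45 + ending $21,736.05

COGS = $10,419.45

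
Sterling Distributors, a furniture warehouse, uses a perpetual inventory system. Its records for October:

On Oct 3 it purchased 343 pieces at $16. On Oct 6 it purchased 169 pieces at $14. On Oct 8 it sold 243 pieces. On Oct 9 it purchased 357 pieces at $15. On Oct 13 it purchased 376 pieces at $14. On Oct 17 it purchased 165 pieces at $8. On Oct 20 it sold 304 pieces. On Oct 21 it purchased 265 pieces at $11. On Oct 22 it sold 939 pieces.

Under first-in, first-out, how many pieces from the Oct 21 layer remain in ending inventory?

Oct 8, 243 sold [FIFO — oldest first]: 243 @ $16 = $3,888
Oct 20, 304 sold [FIFO — oldest first]: 100 @ $16 + 169 @ $14 + 35 @ $15 = $4,491
Oct 22, 939 sold [FIFO — oldest first]: 322 @ $15 + 376 @ $14 + 165 @ $8 + 76 @ $11 = $12,250
Total COGS = $3,888 + $4,491 + $12,250 = $20,629
Ending inventory: 189 @ $11 = $2,079

189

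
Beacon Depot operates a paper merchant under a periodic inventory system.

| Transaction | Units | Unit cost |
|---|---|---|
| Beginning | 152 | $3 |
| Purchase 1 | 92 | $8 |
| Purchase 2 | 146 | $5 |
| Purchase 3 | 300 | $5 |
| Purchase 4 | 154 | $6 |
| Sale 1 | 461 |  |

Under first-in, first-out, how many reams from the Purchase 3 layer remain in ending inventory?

229

Sale 1 (461) [FIFO — oldest first]: 152 @ $3 + 92 @ $8 + 146 @ $5 + 71 @ $5 = $2,277
Ending inventory: 229 @ $5 + 154 @ $6 = $2,069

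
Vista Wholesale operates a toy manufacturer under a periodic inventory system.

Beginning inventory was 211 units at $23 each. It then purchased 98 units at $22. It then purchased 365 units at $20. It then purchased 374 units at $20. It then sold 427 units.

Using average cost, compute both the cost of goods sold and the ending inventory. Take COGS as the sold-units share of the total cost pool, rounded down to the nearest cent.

COGS = $8,877.77; ending inventory = $12,911.23

Sale 1, sell 427: 427/1048 × $21,789.00 → $8,877.77
Ending inventory (cost pool remaining) = $12,911.23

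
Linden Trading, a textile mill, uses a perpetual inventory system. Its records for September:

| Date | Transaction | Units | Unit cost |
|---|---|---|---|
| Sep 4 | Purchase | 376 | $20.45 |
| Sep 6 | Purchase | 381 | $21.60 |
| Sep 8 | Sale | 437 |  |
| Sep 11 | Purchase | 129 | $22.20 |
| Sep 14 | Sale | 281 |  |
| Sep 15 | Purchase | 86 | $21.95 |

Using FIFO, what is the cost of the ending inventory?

Sep 8, 437 sold [FIFO — oldest first]: 376 @ $20.45 + 61 @ $21.60 = $9,006.80
Sep 14, 281 sold [FIFO — oldest first]: 281 @ $21.60 = $6,069.60
Total COGS = $9,006.80 + $6,069.60 = $15,076.40
Ending inventory: 39 @ $21.60 + 129 @ $22.20 + 86 @ $21.95 = $5,593.90
Check: goods available $20,670.30 = COGS $15,076.40 + ending $5,593.90

Ending inventory = $5,593.90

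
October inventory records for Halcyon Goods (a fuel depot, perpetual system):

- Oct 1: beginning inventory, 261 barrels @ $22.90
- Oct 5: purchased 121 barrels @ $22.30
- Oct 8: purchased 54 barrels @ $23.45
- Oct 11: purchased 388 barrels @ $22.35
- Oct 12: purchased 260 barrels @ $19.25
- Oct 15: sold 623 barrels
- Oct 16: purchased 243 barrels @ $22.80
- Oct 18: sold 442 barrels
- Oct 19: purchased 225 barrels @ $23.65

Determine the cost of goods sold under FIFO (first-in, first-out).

COGS = $23,252.55

Oct 15, 623 sold [FIFO — oldest first]: 261 @ $22.90 + 121 @ $22.30 + 54 @ $23.45 + 187 @ $22.35 = $14,120.95
Oct 18, 442 sold [FIFO — oldest first]: 201 @ $22.35 + 241 @ $19.25 = $9,131.60
Total COGS = $14,120.95 + $9,131.60 = $23,252.55
Ending inventory: 19 @ $19.25 + 243 @ $22.80 + 225 @ $23.65 = $11,227.40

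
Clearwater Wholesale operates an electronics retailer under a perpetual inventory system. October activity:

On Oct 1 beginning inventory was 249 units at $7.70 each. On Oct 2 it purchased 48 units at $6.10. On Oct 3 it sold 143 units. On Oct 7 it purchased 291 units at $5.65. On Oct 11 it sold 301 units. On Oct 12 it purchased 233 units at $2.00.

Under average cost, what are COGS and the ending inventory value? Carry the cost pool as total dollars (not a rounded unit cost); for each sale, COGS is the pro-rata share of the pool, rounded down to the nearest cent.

COGS = $2,951.37; ending inventory = $1,368.88

After Oct 1: 249 on hand, pool $1,917.30 (≈ $7.7000 each)
After Oct 2: 297 on hand, pool $2,210.10 (≈ $7.4414 each)
Oct 3, sell 143: 143/297 × $2,210.10 → $1,064.12
After Oct 7: 445 on hand, pool $2,790.13 (≈ $6.2700 each)
Oct 11, sell 301: 301/445 × $2,790.13 → $1,887.25
After Oct 12: 377 on hand, pool $1,368.88 (≈ $3.6310 each)
Total COGS = $1,064.12 + $1,887.25 = $2,951.37
Ending inventory (cost pool remaining) = $1,368.88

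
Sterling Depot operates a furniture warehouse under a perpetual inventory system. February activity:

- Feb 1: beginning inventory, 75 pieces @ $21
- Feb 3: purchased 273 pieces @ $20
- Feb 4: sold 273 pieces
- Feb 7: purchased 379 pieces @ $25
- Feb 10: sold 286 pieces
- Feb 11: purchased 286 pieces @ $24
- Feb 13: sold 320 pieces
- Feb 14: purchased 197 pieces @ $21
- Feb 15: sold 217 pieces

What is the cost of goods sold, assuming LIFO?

Feb 4, 273 sold [LIFO — newest first]: 273 @ $20 = $5,460
Feb 10, 286 sold [LIFO — newest first]: 286 @ $25 = $7,150
Feb 13, 320 sold [LIFO — newest first]: 286 @ $24 + 34 @ $25 = $7,714
Feb 15, 217 sold [LIFO — newest first]: 197 @ $21 + 20 @ $25 = $4,637
Total COGS = $5,460 + $7,150 + $7,714 + $4,637 = $24,961
Ending inventory: 75 @ $21 + 39 @ $25 = $2,550
Check: goods available $27,511 = COGS $24,961 + ending $2,550

COGS = $24,961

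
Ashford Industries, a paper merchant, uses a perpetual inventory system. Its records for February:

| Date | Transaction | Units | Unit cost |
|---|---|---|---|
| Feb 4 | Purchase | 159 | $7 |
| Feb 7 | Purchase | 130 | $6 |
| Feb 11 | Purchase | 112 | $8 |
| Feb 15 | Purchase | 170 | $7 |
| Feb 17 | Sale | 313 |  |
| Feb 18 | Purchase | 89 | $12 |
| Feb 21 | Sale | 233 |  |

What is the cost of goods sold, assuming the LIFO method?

Feb 17, 313 sold [LIFO — newest first]: 170 @ $7 + 112 @ $8 + 31 @ $6 = $2,272
Feb 21, 233 sold [LIFO — newest first]: 89 @ $12 + 99 @ $6 + 45 @ $7 = $1,977
Total COGS = $2,272 + $1,977 = $4,249
Ending inventory: 114 @ $7 = $798

COGS = $4,249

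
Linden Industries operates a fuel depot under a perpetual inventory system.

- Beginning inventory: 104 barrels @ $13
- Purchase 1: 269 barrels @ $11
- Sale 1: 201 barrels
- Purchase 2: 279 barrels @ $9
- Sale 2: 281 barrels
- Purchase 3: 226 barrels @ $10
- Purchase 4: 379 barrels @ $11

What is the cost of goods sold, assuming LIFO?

Sale 1 (201) [LIFO — newest first]: 201 @ $11 = $2,211
Sale 2 (281) [LIFO — newest first]: 279 @ $9 + 2 @ $11 = $2,533
Total COGS = $2,211 + $2,533 = $4,744
Ending inventory: 104 @ $13 + 66 @ $11 + 226 @ $10 + 379 @ $11 = $8,507

COGS = $4,744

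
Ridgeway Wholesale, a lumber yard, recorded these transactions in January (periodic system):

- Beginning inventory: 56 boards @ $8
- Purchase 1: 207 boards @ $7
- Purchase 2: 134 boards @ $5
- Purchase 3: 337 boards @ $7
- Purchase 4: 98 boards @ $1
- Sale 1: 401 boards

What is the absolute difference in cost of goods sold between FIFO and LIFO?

FIFO COGS: 56 @ $8 + 207 @ $7 + 134 @ $5 + 4 @ $7 = $2,595
LIFO COGS: 98 @ $1 + 303 @ $7 = $2,219
Difference = |$2,595 − $2,219| = $376

$376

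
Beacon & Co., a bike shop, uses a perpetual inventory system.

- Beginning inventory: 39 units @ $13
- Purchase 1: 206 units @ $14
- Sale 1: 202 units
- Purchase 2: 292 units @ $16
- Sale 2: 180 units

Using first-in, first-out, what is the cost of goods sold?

Sale 1 (202) [FIFO — oldest first]: 39 @ $13 + 163 @ $14 = $2,789
Sale 2 (180) [FIFO — oldest first]: 43 @ $14 + 137 @ $16 = $2,794
Total COGS = $2,789 + $2,794 = $5,583
Ending inventory: 155 @ $16 = $2,480

COGS = $5,583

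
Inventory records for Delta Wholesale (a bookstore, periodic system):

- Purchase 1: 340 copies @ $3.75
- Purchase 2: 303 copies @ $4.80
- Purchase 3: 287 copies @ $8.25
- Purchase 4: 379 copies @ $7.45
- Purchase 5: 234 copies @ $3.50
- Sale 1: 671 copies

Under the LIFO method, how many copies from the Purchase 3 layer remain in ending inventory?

Sale 1 (671) [LIFO — newest first]: 234 @ $3.50 + 379 @ $7.45 + 58 @ $8.25 = $4,121.05
Ending inventory: 340 @ $3.75 + 303 @ $4.80 + 229 @ $8.25 = $4,618.65

229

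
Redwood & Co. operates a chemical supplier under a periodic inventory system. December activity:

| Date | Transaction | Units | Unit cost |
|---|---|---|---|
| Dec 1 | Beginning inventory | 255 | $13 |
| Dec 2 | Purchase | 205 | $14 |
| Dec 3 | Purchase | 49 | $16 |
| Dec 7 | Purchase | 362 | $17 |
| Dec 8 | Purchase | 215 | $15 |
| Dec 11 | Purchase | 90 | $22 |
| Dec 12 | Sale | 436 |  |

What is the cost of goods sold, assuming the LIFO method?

Dec 12, 436 sold [LIFO — newest first]: 90 @ $22 + 215 @ $15 + 131 @ $17 = $7,432
Ending inventory: 255 @ $13 + 205 @ $14 + 49 @ $16 + 231 @ $17 = $10,896
Check: goods available $18,328 = COGS $7,432 + ending $10,896

COGS = $7,432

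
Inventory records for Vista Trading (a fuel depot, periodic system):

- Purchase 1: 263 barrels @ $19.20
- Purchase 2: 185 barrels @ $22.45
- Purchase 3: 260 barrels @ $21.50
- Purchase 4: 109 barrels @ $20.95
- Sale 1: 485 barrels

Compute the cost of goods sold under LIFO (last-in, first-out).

COGS = $10,477.75

Sale 1 (485) [LIFO — newest first]: 109 @ $20.95 + 260 @ $21.50 + 116 @ $22.45 = $10,477.75
Ending inventory: 263 @ $19.20 + 69 @ $22.45 = $6,598.65
Check: goods available $17,076.40 = COGS $10,477.75 + ending $6,598.65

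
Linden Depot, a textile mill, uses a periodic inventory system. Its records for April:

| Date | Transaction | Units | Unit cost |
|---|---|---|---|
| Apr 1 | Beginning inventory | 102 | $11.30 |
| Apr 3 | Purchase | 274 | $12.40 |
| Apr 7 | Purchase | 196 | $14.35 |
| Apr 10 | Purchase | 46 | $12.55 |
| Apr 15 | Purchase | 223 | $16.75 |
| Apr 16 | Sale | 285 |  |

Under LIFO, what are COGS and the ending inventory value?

COGS = $4,542.15; ending inventory = $7,133.20

Apr 16, 285 sold [LIFO — newest first]: 223 @ $16.75 + 46 @ $12.55 + 16 @ $14.35 = $4,542.15
Ending inventory: 102 @ $11.30 + 274 @ $12.40 + 180 @ $14.35 = $7,133.20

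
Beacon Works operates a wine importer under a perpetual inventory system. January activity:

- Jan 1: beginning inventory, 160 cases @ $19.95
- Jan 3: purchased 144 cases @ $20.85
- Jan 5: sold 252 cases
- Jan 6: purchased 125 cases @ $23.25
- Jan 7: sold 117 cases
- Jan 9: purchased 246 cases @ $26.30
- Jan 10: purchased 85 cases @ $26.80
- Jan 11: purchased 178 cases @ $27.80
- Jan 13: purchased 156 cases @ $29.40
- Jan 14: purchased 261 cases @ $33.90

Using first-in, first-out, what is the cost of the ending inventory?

Jan 5, 252 sold [FIFO — oldest first]: 160 @ $19.95 + 92 @ $20.85 = $5,110.20
Jan 7, 117 sold [FIFO — oldest first]: 52 @ $20.85 + 65 @ $23.25 = $2,595.45
Total COGS = $5,110.20 + $2,595.45 = $7,705.65
Ending inventory: 60 @ $23.25 + 246 @ $26.30 + 85 @ $26.80 + 178 @ $27.80 + 156 @ $29.40 + 261 @ $33.90 = $28,525.50
Check: goods available $36,231.15 = COGS $7,705.65 + ending $28,525.50

Ending inventory = $28,525.50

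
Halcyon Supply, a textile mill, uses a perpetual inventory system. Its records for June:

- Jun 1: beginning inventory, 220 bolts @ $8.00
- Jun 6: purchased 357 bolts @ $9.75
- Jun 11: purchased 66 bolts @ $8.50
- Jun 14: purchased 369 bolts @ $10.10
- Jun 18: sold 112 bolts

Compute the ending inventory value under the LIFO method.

Jun 18, 112 sold [LIFO — newest first]: 112 @ $10.10 = $1,131.20
Ending inventory: 220 @ $8.00 + 357 @ $9.75 + 66 @ $8.50 + 257 @ $10.10 = $8,397.45
Check: goods available $9,528.65 = COGS $1,131.20 + ending $8,397.45

Ending inventory = $8,397.45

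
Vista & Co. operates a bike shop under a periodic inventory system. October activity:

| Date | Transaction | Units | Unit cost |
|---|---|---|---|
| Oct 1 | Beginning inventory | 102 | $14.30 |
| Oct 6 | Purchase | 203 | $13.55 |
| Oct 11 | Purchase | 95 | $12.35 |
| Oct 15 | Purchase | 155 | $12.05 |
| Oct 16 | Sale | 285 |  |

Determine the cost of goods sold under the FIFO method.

COGS = $3,938.25

Oct 16, 285 sold [FIFO — oldest first]: 102 @ $14.30 + 183 @ $13.55 = $3,938.25
Ending inventory: 20 @ $13.55 + 95 @ $12.35 + 155 @ $12.05 = $3,312.00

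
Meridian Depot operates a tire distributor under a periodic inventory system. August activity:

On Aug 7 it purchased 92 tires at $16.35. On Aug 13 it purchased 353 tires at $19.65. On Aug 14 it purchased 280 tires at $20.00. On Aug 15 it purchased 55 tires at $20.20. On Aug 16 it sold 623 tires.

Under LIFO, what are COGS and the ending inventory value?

COGS = $12,370.20; ending inventory = $2,781.45

Aug 16, 623 sold [LIFO — newest first]: 55 @ $20.20 + 280 @ $20.00 + 288 @ $19.65 = $12,370.20
Ending inventory: 92 @ $16.35 + 65 @ $19.65 = $2,781.45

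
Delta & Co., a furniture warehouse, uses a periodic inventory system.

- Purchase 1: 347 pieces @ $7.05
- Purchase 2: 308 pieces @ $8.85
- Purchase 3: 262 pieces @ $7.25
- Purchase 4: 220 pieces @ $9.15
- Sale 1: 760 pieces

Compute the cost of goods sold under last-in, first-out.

Sale 1 (760) [LIFO — newest first]: 220 @ $9.15 + 262 @ $7.25 + 278 @ $8.85 = $6,372.80
Ending inventory: 347 @ $7.05 + 30 @ $8.85 = $2,711.85

COGS = $6,372.80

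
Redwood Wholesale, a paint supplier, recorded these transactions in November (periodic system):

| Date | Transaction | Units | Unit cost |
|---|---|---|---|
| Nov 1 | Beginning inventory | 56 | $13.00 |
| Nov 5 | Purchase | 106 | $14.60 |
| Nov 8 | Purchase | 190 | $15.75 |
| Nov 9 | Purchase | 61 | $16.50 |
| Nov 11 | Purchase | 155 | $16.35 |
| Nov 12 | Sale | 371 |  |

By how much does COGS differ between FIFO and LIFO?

FIFO COGS: 56 @ $13.00 + 106 @ $14.60 + 190 @ $15.75 + 19 @ $16.50 = $5,581.60
LIFO COGS: 155 @ $16.35 + 61 @ $16.50 + 155 @ $15.75 = $5,982.00
Difference = |$5,581.60 − $5,982.00| = $400.40

$400.40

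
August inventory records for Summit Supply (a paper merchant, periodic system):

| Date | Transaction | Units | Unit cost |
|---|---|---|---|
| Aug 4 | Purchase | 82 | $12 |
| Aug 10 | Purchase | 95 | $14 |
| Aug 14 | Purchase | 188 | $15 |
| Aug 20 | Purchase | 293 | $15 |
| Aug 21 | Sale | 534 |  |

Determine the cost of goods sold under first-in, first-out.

COGS = $7,669

Aug 21, 534 sold [FIFO — oldest first]: 82 @ $12 + 95 @ $14 + 188 @ $15 + 169 @ $15 = $7,669
Ending inventory: 124 @ $15 = $1,860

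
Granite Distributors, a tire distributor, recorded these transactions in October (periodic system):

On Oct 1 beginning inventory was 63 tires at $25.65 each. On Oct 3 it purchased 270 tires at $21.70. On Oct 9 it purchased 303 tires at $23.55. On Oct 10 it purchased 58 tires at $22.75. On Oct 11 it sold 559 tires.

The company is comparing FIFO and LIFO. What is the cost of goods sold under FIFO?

FIFO COGS: 63 @ $25.65 + 270 @ $21.70 + 226 @ $23.55 = $12,797.25
LIFO COGS: 58 @ $22.75 + 303 @ $23.55 + 198 @ $21.70 = $12,751.75

COGS = $12,797.25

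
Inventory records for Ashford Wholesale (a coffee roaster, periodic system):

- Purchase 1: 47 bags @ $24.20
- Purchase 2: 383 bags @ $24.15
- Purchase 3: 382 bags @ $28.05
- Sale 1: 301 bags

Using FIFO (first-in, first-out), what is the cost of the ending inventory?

Ending inventory = $13,830.45

Sale 1 (301) [FIFO — oldest first]: 47 @ $24.20 + 254 @ $24.15 = $7,271.50
Ending inventory: 129 @ $24.15 + 382 @ $28.05 = $13,830.45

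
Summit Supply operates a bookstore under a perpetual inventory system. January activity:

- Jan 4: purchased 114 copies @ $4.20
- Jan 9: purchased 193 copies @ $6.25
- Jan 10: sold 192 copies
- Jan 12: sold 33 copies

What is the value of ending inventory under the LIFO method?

Ending inventory = $344.40

Jan 10, 192 sold [LIFO — newest first]: 192 @ $6.25 = $1,200.00
Jan 12, 33 sold [LIFO — newest first]: 1 @ $6.25 + 32 @ $4.20 = $140.65
Total COGS = $1,200.00 + $140.65 = $1,340.65
Ending inventory: 82 @ $4.20 = $344.40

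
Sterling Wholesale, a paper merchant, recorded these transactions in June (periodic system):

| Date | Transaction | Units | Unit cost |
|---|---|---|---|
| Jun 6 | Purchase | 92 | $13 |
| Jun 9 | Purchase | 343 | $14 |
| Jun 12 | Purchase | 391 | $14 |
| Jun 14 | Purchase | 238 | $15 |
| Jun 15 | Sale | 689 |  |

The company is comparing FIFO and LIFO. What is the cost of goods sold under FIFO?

FIFO COGS: 92 @ $13 + 343 @ $14 + 254 @ $14 = $9,554
LIFO COGS: 238 @ $15 + 391 @ $14 + 60 @ $14 = $9,884

COGS = $9,554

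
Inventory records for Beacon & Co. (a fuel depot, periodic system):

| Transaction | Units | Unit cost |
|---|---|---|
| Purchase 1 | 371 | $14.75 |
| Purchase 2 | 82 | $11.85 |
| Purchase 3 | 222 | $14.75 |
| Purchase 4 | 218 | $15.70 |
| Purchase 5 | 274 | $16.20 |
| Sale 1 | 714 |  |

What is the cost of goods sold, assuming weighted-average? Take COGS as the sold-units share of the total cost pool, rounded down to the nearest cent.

COGS = $10,755.79

Sale 1, sell 714: 714/1167 × $17,579.85 → $10,755.79
Ending inventory (cost pool remaining) = $6,824.06
Check: goods available $17,579.85 = COGS $10,755.79 + ending $6,824.06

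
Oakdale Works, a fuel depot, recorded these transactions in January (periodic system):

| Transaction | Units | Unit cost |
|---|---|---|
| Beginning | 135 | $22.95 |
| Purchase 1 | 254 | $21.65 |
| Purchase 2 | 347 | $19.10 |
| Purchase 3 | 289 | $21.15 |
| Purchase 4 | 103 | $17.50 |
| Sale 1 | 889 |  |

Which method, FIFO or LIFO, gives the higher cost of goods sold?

FIFO

FIFO COGS: 135 @ $22.95 + 254 @ $21.65 + 347 @ $19.10 + 153 @ $21.15 = $18,461.00
LIFO COGS: 103 @ $17.50 + 289 @ $21.15 + 347 @ $19.10 + 150 @ $21.65 = $17,790.05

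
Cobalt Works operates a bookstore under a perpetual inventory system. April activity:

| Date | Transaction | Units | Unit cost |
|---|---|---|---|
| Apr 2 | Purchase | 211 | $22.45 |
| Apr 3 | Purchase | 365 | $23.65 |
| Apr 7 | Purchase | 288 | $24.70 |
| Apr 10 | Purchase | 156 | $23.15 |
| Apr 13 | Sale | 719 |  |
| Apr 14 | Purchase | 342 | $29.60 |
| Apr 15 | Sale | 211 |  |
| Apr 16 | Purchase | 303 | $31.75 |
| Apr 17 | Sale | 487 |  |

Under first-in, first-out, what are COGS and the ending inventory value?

Apr 13, 719 sold [FIFO — oldest first]: 211 @ $22.45 + 365 @ $23.65 + 143 @ $24.70 = $16,901.30
Apr 15, 211 sold [FIFO — oldest first]: 145 @ $24.70 + 66 @ $23.15 = $5,109.40
Apr 17, 487 sold [FIFO — oldest first]: 90 @ $23.15 + 342 @ $29.60 + 55 @ $31.75 = $13,952.95
Total COGS = $16,901.30 + $5,109.40 + $13,952.95 = $35,963.65
Ending inventory: 248 @ $31.75 = $7,874.00

COGS = $35,963.65; ending inventory = $7,874.00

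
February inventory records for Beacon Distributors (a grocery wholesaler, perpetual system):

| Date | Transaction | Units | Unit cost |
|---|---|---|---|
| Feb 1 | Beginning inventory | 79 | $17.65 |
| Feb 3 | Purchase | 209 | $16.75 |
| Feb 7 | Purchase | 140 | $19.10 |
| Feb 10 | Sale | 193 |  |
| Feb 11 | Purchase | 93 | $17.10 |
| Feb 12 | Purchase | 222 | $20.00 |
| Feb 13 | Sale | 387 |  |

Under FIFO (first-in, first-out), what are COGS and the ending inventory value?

COGS = $10,339.40; ending inventory = $3,260.00

Feb 10, 193 sold [FIFO — oldest first]: 79 @ $17.65 + 114 @ $16.75 = $3,303.85
Feb 13, 387 sold [FIFO — oldest first]: 95 @ $16.75 + 140 @ $19.10 + 93 @ $17.10 + 59 @ $20.00 = $7,035.55
Total COGS = $3,303.85 + $7,035.55 = $10,339.40
Ending inventory: 163 @ $20.00 = $3,260.00
Check: goods available $13,599.40 = COGS $10,339.40 + ending $3,260.00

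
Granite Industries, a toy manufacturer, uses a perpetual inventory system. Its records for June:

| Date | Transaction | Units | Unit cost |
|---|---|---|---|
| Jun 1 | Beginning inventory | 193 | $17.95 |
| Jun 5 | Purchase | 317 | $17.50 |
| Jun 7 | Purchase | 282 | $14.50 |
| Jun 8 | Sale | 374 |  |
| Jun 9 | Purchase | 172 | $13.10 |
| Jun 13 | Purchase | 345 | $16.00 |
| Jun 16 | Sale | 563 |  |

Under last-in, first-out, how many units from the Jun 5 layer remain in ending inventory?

Jun 8, 374 sold [LIFO — newest first]: 282 @ $14.50 + 92 @ $17.50 = $5,699.00
Jun 16, 563 sold [LIFO — newest first]: 345 @ $16.00 + 172 @ $13.10 + 46 @ $17.50 = $8,578.20
Total COGS = $5,699.00 + $8,578.20 = $14,277.20
Ending inventory: 193 @ $17.95 + 179 @ $17.50 = $6,596.85

179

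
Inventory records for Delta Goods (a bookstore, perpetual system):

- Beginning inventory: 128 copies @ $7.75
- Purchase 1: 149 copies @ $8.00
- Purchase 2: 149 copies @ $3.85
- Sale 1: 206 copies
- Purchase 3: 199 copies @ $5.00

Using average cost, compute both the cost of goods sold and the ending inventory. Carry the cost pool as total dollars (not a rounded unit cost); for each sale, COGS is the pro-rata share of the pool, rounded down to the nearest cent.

After Beginning: 128 on hand, pool $992.00 (≈ $7.7500 each)
After Purchase 1: 277 on hand, pool $2,184.00 (≈ $7.8845 each)
After Purchase 2: 426 on hand, pool $2,757.65 (≈ $6.4734 each)
Sale 1, sell 206: 206/426 × $2,757.65 → $1,333.51
After Purchase 3: 419 on hand, pool $2,419.14 (≈ $5.7736 each)
Ending inventory (cost pool remaining) = $2,419.14
Check: goods available $3,752.65 = COGS $1,333.51 + ending $2,419.14

COGS = $1,333.51; ending inventory = $2,419.14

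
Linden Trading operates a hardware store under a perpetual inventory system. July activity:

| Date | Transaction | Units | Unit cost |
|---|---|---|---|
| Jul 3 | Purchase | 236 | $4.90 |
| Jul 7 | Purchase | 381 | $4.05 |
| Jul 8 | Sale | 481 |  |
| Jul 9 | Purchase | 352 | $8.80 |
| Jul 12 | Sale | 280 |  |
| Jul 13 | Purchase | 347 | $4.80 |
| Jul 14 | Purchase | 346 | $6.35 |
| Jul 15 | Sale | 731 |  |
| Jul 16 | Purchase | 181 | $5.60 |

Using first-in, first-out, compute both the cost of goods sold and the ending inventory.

Jul 8, 481 sold [FIFO — oldest first]: 236 @ $4.90 + 245 @ $4.05 = $2,148.65
Jul 12, 280 sold [FIFO — oldest first]: 136 @ $4.05 + 144 @ $8.80 = $1,818.00
Jul 15, 731 sold [FIFO — oldest first]: 208 @ $8.80 + 347 @ $4.80 + 176 @ $6.35 = $4,613.60
Total COGS = $2,148.65 + $1,818.00 + $4,613.60 = $8,580.25
Ending inventory: 170 @ $6.35 + 181 @ $5.60 = $2,093.10

COGS = $8,580.25; ending inventory = $2,093.10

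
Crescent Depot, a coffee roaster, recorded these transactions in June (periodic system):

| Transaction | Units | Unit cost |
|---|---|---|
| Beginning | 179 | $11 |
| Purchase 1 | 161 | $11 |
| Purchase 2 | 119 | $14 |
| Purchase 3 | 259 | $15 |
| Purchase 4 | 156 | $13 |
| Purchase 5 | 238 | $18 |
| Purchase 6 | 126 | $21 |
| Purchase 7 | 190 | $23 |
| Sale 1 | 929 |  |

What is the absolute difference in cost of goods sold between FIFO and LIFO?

FIFO COGS: 179 @ $11 + 161 @ $11 + 119 @ $14 + 259 @ $15 + 156 @ $13 + 55 @ $18 = $12,309
LIFO COGS: 190 @ $23 + 126 @ $21 + 238 @ $18 + 156 @ $13 + 219 @ $15 = $16,613
Difference = |$12,309 − $16,613| = $4,304

$4,304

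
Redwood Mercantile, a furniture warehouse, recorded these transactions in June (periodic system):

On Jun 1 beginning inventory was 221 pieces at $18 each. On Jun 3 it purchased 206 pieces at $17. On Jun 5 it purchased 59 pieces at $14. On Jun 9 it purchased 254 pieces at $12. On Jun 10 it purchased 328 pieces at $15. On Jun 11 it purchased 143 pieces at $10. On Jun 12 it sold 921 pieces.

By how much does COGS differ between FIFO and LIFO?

FIFO COGS: 221 @ $18 + 206 @ $17 + 59 @ $14 + 254 @ $12 + 181 @ $15 = $14,069
LIFO COGS: 143 @ $10 + 328 @ $15 + 254 @ $12 + 59 @ $14 + 137 @ $17 = $12,553
Difference = |$14,069 − $12,553| = $1,516

$1,516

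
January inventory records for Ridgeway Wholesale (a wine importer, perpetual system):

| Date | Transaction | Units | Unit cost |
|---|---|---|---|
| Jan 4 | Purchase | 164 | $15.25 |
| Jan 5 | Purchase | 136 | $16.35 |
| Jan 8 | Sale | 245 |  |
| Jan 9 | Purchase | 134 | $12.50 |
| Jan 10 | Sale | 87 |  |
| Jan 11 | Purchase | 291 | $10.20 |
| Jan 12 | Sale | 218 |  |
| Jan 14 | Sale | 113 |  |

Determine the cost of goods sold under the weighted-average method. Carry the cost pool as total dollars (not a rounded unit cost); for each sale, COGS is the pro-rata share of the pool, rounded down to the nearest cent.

COGS = $8,683.17

After Jan 4: 164 on hand, pool $2,501.00 (≈ $15.2500 each)
After Jan 5: 300 on hand, pool $4,724.60 (≈ $15.7487 each)
Jan 8, sell 245: 245/300 × $4,724.60 → $3,858.42
After Jan 9: 189 on hand, pool $2,541.18 (≈ $13.4454 each)
Jan 10, sell 87: 87/189 × $2,541.18 → $1,169.74
After Jan 11: 393 on hand, pool $4,339.64 (≈ $11.0423 each)
Jan 12, sell 218: 218/393 × $4,339.64 → $2,407.23
Jan 14, sell 113: 113/175 × $1,932.41 → $1,247.78
Total COGS = $3,858.42 + $1,169.74 + $2,407.23 + $1,247.78 = $8,683.17
Ending inventory (cost pool remaining) = $684.63
Check: goods available $9,367.80 = COGS $8,683.17 + ending $684.63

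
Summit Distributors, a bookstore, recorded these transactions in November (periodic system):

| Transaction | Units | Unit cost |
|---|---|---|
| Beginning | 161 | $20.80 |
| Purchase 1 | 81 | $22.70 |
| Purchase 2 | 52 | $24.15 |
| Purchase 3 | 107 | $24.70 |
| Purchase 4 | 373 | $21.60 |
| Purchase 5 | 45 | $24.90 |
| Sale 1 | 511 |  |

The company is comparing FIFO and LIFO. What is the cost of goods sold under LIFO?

COGS = $11,474.40

FIFO COGS: 161 @ $20.80 + 81 @ $22.70 + 52 @ $24.15 + 107 @ $24.70 + 110 @ $21.60 = $11,462.20
LIFO COGS: 45 @ $24.90 + 373 @ $21.60 + 93 @ $24.70 = $11,474.40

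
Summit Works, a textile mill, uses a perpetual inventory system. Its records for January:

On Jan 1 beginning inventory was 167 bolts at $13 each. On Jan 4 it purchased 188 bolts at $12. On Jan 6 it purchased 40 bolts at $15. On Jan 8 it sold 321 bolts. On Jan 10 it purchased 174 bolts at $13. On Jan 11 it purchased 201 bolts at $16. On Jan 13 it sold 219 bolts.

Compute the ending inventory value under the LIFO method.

Ending inventory = $2,990

Jan 8, 321 sold [LIFO — newest first]: 40 @ $15 + 188 @ $12 + 93 @ $13 = $4,065
Jan 13, 219 sold [LIFO — newest first]: 201 @ $16 + 18 @ $13 = $3,450
Total COGS = $4,065 + $3,450 = $7,515
Ending inventory: 74 @ $13 + 156 @ $13 = $2,990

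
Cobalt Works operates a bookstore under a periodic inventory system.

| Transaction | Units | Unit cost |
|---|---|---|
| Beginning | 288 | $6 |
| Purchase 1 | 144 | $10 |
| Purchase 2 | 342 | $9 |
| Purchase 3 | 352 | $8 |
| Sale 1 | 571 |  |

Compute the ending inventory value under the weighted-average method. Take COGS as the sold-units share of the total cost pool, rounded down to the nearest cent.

Ending inventory = $4,466.62

Sale 1, sell 571: 571/1126 × $9,062.00 → $4,595.38
Ending inventory (cost pool remaining) = $4,466.62
Check: goods available $9,062.00 = COGS $4,595.38 + ending $4,466.62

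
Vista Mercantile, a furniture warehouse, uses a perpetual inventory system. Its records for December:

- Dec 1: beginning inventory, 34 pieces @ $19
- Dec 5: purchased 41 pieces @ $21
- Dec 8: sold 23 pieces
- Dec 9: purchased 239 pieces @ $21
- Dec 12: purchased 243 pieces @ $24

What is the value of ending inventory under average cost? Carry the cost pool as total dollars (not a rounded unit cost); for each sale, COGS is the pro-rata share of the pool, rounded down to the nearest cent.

Ending inventory = $11,895.86

After Dec 1: 34 on hand, pool $646.00 (≈ $19.0000 each)
After Dec 5: 75 on hand, pool $1,507.00 (≈ $20.0933 each)
Dec 8, sell 23: 23/75 × $1,507.00 → $462.14
After Dec 9: 291 on hand, pool $6,063.86 (≈ $20.8380 each)
After Dec 12: 534 on hand, pool $11,895.86 (≈ $22.2769 each)
Ending inventory (cost pool remaining) = $11,895.86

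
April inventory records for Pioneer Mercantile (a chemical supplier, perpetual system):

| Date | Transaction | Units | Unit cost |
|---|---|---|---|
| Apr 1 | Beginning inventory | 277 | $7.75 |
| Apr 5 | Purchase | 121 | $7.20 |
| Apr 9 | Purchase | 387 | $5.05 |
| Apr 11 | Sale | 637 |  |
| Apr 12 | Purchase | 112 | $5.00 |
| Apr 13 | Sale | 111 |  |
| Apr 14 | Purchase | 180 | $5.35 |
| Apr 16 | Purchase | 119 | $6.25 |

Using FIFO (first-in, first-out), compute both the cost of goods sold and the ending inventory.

Apr 11, 637 sold [FIFO — oldest first]: 277 @ $7.75 + 121 @ $7.20 + 239 @ $5.05 = $4,224.90
Apr 13, 111 sold [FIFO — oldest first]: 111 @ $5.05 = $560.55
Total COGS = $4,224.90 + $560.55 = $4,785.45
Ending inventory: 37 @ $5.05 + 112 @ $5.00 + 180 @ $5.35 + 119 @ $6.25 = $2,453.60
Check: goods available $7,239.05 = COGS $4,785.45 + ending $2,453.60

COGS = $4,785.45; ending inventory = $2,453.60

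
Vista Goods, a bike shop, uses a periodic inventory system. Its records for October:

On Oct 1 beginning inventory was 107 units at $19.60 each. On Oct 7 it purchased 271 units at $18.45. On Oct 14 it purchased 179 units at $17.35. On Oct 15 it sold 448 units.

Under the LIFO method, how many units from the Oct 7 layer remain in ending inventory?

Oct 15, 448 sold [LIFO — newest first]: 179 @ $17.35 + 269 @ $18.45 = $8,068.70
Ending inventory: 107 @ $19.60 + 2 @ $18.45 = $2,134.10

2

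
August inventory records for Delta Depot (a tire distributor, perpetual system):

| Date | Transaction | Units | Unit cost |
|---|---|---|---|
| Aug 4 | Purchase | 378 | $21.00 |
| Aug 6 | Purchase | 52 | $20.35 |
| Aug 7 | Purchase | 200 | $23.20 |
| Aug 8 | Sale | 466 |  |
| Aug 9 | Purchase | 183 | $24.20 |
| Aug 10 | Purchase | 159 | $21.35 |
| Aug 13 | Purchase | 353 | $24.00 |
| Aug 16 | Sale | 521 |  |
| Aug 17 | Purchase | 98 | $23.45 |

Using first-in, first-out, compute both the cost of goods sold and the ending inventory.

COGS = $21,819.45; ending inventory = $10,410.10

Aug 8, 466 sold [FIFO — oldest first]: 378 @ $21.00 + 52 @ $20.35 + 36 @ $23.20 = $9,831.40
Aug 16, 521 sold [FIFO — oldest first]: 164 @ $23.20 + 183 @ $24.20 + 159 @ $21.35 + 15 @ $24.00 = $11,988.05
Total COGS = $9,831.40 + $11,988.05 = $21,819.45
Ending inventory: 338 @ $24.00 + 98 @ $23.45 = $10,410.10
Check: goods available $32,229.55 = COGS $21,819.45 + ending $10,410.10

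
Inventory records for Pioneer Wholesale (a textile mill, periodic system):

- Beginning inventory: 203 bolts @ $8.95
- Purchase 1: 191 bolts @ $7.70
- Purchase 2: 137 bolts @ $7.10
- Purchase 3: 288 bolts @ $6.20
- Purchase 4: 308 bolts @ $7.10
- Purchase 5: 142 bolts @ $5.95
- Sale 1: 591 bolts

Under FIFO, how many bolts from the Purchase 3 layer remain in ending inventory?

Sale 1 (591) [FIFO — oldest first]: 203 @ $8.95 + 191 @ $7.70 + 137 @ $7.10 + 60 @ $6.20 = $4,632.25
Ending inventory: 228 @ $6.20 + 308 @ $7.10 + 142 @ $5.95 = $4,445.30
Check: goods available $9,077.55 = COGS $4,632.25 + ending $4,445.30

228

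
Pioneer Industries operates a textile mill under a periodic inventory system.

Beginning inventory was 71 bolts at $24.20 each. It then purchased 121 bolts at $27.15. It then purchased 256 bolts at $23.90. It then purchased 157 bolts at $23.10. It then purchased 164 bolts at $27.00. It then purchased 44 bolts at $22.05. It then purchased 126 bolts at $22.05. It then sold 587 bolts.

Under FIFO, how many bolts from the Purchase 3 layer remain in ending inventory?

Sale 1 (587) [FIFO — oldest first]: 71 @ $24.20 + 121 @ $27.15 + 256 @ $23.90 + 139 @ $23.10 = $14,332.65
Ending inventory: 18 @ $23.10 + 164 @ $27.00 + 44 @ $22.05 + 126 @ $22.05 = $8,592.30
Check: goods available $22,924.95 = COGS $14,332.65 + ending $8,592.30

18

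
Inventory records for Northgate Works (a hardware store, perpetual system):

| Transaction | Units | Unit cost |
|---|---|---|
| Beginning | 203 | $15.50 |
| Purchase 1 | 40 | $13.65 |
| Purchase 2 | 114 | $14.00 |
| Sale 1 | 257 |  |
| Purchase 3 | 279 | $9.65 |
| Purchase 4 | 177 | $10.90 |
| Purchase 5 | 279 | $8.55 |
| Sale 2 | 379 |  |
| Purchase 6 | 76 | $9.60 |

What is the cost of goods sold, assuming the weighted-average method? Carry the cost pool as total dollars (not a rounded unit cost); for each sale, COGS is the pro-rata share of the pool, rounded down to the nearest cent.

After Beginning: 203 on hand, pool $3,146.50 (≈ $15.5000 each)
After Purchase 1: 243 on hand, pool $3,692.50 (≈ $15.1955 each)
After Purchase 2: 357 on hand, pool $5,288.50 (≈ $14.8137 each)
Sale 1, sell 257: 257/357 × $5,288.50 → $3,807.12
After Purchase 3: 379 on hand, pool $4,173.73 (≈ $11.0125 each)
After Purchase 4: 556 on hand, pool $6,103.03 (≈ $10.9767 each)
After Purchase 5: 835 on hand, pool $8,488.48 (≈ $10.1658 each)
Sale 2, sell 379: 379/835 × $8,488.48 → $3,852.85
After Purchase 6: 532 on hand, pool $5,365.23 (≈ $10.0850 each)
Total COGS = $3,807.12 + $3,852.85 = $7,659.97
Ending inventory (cost pool remaining) = $5,365.23
Check: goods available $13,025.20 = COGS $7,659.97 + ending $5,365.23

COGS = $7,659.97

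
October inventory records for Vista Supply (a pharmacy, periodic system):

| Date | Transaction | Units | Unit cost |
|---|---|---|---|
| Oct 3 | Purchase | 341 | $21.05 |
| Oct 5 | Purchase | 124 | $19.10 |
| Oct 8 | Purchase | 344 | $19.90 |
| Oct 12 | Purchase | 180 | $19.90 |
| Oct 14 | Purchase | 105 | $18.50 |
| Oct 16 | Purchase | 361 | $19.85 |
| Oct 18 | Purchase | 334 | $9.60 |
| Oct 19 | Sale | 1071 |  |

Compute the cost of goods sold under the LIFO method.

Oct 19, 1071 sold [LIFO — newest first]: 334 @ $9.60 + 361 @ $19.85 + 105 @ $18.50 + 180 @ $19.90 + 91 @ $19.90 = $17,707.65
Ending inventory: 341 @ $21.05 + 124 @ $19.10 + 253 @ $19.90 = $14,581.15

COGS = $17,707.65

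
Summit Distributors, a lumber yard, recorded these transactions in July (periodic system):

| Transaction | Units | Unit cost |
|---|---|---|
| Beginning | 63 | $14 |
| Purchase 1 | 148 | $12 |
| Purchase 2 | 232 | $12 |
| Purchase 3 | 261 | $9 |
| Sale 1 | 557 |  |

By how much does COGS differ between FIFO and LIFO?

$567

FIFO COGS: 63 @ $14 + 148 @ $12 + 232 @ $12 + 114 @ $9 = $6,468
LIFO COGS: 261 @ $9 + 232 @ $12 + 64 @ $12 = $5,901
Difference = |$6,468 − $5,901| = $567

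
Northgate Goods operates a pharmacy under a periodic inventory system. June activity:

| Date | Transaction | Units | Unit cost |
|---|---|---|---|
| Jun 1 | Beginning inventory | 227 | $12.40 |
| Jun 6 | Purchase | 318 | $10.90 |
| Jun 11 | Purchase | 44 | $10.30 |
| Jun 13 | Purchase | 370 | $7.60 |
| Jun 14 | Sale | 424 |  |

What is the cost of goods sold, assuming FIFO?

COGS = $4,962.10

Jun 14, 424 sold [FIFO — oldest first]: 227 @ $12.40 + 197 @ $10.90 = $4,962.10
Ending inventory: 121 @ $10.90 + 44 @ $10.30 + 370 @ $7.60 = $4,584.10
Check: goods available $9,546.20 = COGS $4,962.10 + ending $4,584.10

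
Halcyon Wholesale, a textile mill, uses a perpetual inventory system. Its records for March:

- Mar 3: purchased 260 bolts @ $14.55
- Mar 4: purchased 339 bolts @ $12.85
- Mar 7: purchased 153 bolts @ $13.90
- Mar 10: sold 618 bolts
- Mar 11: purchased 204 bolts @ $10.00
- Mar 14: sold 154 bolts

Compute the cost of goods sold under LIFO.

Mar 10, 618 sold [LIFO — newest first]: 153 @ $13.90 + 339 @ $12.85 + 126 @ $14.55 = $8,316.15
Mar 14, 154 sold [LIFO — newest first]: 154 @ $10.00 = $1,540.00
Total COGS = $8,316.15 + $1,540.00 = $9,856.15
Ending inventory: 134 @ $14.55 + 50 @ $10.00 = $2,449.70

COGS = $9,856.15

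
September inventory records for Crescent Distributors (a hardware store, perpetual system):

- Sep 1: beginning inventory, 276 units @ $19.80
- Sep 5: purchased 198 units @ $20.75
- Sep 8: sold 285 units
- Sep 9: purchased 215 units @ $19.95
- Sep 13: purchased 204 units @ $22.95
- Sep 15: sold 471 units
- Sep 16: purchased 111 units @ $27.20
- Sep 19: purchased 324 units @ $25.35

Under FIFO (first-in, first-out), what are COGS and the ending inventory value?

COGS = $15,400.20; ending inventory = $14,376.75

Sep 8, 285 sold [FIFO — oldest first]: 276 @ $19.80 + 9 @ $20.75 = $5,651.55
Sep 15, 471 sold [FIFO — oldest first]: 189 @ $20.75 + 215 @ $19.95 + 67 @ $22.95 = $9,748.65
Total COGS = $5,651.55 + $9,748.65 = $15,400.20
Ending inventory: 137 @ $22.95 + 111 @ $27.20 + 324 @ $25.35 = $14,376.75
Check: goods available $29,776.95 = COGS $15,400.20 + ending $14,376.75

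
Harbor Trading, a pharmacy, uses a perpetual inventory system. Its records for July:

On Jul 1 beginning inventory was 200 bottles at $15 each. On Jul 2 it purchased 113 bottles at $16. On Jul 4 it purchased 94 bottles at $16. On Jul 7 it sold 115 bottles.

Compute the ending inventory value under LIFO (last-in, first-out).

Ending inventory = $4,472

Jul 7, 115 sold [LIFO — newest first]: 94 @ $16 + 21 @ $16 = $1,840
Ending inventory: 200 @ $15 + 92 @ $16 = $4,472
Check: goods available $6,312 = COGS $1,840 + ending $4,472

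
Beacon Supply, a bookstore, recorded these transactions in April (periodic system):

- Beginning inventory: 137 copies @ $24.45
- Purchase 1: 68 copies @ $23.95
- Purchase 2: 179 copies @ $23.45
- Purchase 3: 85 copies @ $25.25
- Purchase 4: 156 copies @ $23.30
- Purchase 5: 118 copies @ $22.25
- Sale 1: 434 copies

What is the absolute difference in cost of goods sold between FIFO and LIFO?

$273.00

FIFO COGS: 137 @ $24.45 + 68 @ $23.95 + 179 @ $23.45 + 50 @ $25.25 = $10,438.30
LIFO COGS: 118 @ $22.25 + 156 @ $23.30 + 85 @ $25.25 + 75 @ $23.45 = $10,165.30
Difference = |$10,438.30 − $10,165.30| = $273.00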